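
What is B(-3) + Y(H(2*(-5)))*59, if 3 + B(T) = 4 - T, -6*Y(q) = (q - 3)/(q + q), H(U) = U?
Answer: -287/120 ≈ -2.3917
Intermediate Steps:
Y(q) = -(-3 + q)/(12*q) (Y(q) = -(q - 3)/(6*(q + q)) = -(-3 + q)/(6*(2*q)) = -(-3 + q)*1/(2*q)/6 = -(-3 + q)/(12*q))
B(T) = 1 - T (B(T) = -3 + (4 - T) = 1 - T)
B(-3) + Y(H(2*(-5)))*59 = (1 - 1*(-3)) + ((3 - 2*(-5))/(12*((2*(-5)))))*59 = (1 + 3) + ((1/12)*(3 - 1*(-10))/(-10))*59 = 4 + ((1/12)*(-⅒)*(3 + 10))*59 = 4 + ((1/12)*(-⅒)*13)*59 = 4 - 13/120*59 = 4 - 767/120 = -287/120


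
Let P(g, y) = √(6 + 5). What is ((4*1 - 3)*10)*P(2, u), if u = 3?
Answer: 10*√11 ≈ 33.166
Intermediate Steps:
P(g, y) = √11
((4*1 - 3)*10)*P(2, u) = ((4*1 - 3)*10)*√11 = ((4 - 3)*10)*√11 = (1*10)*√11 = 10*√11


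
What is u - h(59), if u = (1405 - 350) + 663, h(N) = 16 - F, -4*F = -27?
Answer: 6835/4 ≈ 1708.8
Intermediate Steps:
F = 27/4 (F = -¼*(-27) = 27/4 ≈ 6.7500)
h(N) = 37/4 (h(N) = 16 - 1*27/4 = 16 - 27/4 = 37/4)
u = 1718 (u = 1055 + 663 = 1718)
u - h(59) = 1718 - 1*37/4 = 1718 - 37/4 = 6835/4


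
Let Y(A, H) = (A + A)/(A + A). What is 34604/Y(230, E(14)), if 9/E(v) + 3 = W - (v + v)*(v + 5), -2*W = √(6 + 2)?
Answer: 34604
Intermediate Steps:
W = -√2 (W = -√(6 + 2)/2 = -√2 ≈ -1.4142)
E(v) = 9/(-3 - √2 - 2*v*(5 + v)) (E(v) = 9/(-3 + (-√2 - (v + v)*(v + 5))) = 9/(-3 + (-√2 - 2*v*(5 + v))) = 9/(-3 - √2 - 2*v*(5 + v)))
Y(A, H) = 1 (Y(A, H) = (2*A)/((2*A)) = (2*A)*(1/(2*A)) = 1)
34604/Y(230, E(14)) = 34604/1 = 34604*1 = 34604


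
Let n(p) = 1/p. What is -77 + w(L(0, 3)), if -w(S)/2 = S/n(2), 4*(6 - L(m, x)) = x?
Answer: -98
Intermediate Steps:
L(m, x) = 6 - x/4
w(S) = -4*S (w(S) = -2*S/(1/2) = -2*S/½ = -2*S*2 = -4*S)
-77 + w(L(0, 3)) = -77 - 4*(6 - ¼*3) = -77 - 4*(6 - ¾) = -77 - 4*21/4 = -77 - 21 = -98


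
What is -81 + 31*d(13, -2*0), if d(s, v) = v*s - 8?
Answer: -329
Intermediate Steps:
d(s, v) = -8 + s*v (d(s, v) = s*v - 8 = -8 + s*v)
-81 + 31*d(13, -2*0) = -81 + 31*(-8 + 13*(-2*0)) = -81 + 31*(-8 + 13*0) = -81 + 31*(-8 + 0) = -81 + 31*(-8) = -81 - 248 = -329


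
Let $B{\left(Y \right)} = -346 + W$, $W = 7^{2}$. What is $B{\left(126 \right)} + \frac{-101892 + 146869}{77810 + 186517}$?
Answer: $- \frac{1913662}{6447} \approx -296.83$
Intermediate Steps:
$W = 49$
$B{\left(Y \right)} = -297$ ($B{\left(Y \right)} = -346 + 49 = -297$)
$B{\left(126 \right)} + \frac{-101892 + 146869}{77810 + 186517} = -297 + \frac{-101892 + 146869}{77810 + 186517} = -297 + \frac{44977}{264327} = -297 + 44977 \cdot \frac{1}{264327} = -297 + \frac{1097}{6447} = - \frac{1913662}{6447}$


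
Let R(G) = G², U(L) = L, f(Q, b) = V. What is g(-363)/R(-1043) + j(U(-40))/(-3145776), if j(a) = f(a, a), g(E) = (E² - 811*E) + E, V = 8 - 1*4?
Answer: 334865980907/855532318956 ≈ 0.39141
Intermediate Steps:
V = 4 (V = 8 - 4 = 4)
f(Q, b) = 4
g(E) = E² - 810*E
j(a) = 4
g(-363)/R(-1043) + j(U(-40))/(-3145776) = (-363*(-810 - 363))/((-1043)²) + 4/(-3145776) = -363*(-1173)/1087849 + 4*(-1/3145776) = 425799*(1/1087849) - 1/786444 = 425799/1087849 - 1/786444 = 334865980907/855532318956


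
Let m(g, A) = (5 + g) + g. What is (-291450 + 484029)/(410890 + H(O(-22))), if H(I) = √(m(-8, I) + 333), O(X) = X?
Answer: 13188130885/28138431963 - 64193*√322/56276863926 ≈ 0.46867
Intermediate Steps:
m(g, A) = 5 + 2*g
H(I) = √322 (H(I) = √((5 + 2*(-8)) + 333) = √((5 - 16) + 333) = √(-11 + 333) = √322)
(-291450 + 484029)/(410890 + H(O(-22))) = (-291450 + 484029)/(410890 + √322) = 192579/(410890 + √322)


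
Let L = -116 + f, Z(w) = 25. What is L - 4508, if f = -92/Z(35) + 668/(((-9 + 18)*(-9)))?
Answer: -9387752/2025 ≈ -4635.9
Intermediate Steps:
f = -24152/2025 (f = -92/25 + 668/(((-9 + 18)*(-9))) = -92*1/25 + 668/((9*(-9))) = -92/25 + 668/(-81) = -92/25 + 668*(-1/81) = -92/25 - 668/81 = -24152/2025 ≈ -11.927)
L = -259052/2025 (L = -116 - 24152/2025 = -259052/2025 ≈ -127.93)
L - 4508 = -259052/2025 - 4508 = -9387752/2025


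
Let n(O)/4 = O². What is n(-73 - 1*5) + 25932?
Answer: 50268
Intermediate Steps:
n(O) = 4*O²
n(-73 - 1*5) + 25932 = 4*(-73 - 1*5)² + 25932 = 4*(-73 - 5)² + 25932 = 4*(-78)² + 25932 = 4*6084 + 25932 = 24336 + 25932 = 50268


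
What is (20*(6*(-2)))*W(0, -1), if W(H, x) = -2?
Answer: 480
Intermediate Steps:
(20*(6*(-2)))*W(0, -1) = (20*(6*(-2)))*(-2) = (20*(-12))*(-2) = -240*(-2) = 480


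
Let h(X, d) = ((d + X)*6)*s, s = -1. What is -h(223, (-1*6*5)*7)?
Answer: 78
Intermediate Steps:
h(X, d) = -6*X - 6*d (h(X, d) = ((d + X)*6)*(-1) = ((X + d)*6)*(-1) = (6*X + 6*d)*(-1) = -6*X - 6*d)
-h(223, (-1*6*5)*7) = -(-6*223 - 6*-1*6*5*7) = -(-1338 - 6*(-6*5)*7) = -(-1338 - (-180)*7) = -(-1338 - 6*(-210)) = -(-1338 + 1260) = -1*(-78) = 78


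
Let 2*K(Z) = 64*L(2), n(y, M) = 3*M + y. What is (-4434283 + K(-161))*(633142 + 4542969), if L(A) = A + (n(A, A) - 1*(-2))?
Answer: -22950353386789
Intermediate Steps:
n(y, M) = y + 3*M
L(A) = 2 + 5*A (L(A) = A + ((A + 3*A) - 1*(-2)) = A + (4*A + 2) = A + (2 + 4*A) = 2 + 5*A)
K(Z) = 384 (K(Z) = (64*(2 + 5*2))/2 = (64*(2 + 10))/2 = (64*12)/2 = (½)*768 = 384)
(-4434283 + K(-161))*(633142 + 4542969) = (-4434283 + 384)*(633142 + 4542969) = -4433899*5176111 = -22950353386789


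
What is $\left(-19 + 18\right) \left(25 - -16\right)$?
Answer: $-41$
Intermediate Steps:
$\left(-19 + 18\right) \left(25 - -16\right) = - (25 + 16) = \left(-1\right) 41 = -41$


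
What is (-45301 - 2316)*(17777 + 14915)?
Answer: -1556694964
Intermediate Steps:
(-45301 - 2316)*(17777 + 14915) = -47617*32692 = -1556694964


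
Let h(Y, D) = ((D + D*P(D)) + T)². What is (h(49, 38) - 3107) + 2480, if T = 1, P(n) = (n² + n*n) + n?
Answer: 12371444902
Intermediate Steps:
P(n) = n + 2*n² (P(n) = (n² + n²) + n = 2*n² + n = n + 2*n²)
h(Y, D) = (1 + D + D²*(1 + 2*D))² (h(Y, D) = ((D + D*(D*(1 + 2*D))) + 1)² = ((D + D²*(1 + 2*D)) + 1)² = (1 + D + D²*(1 + 2*D))²)
(h(49, 38) - 3107) + 2480 = ((1 + 38 + 38²*(1 + 2*38))² - 3107) + 2480 = ((1 + 38 + 1444*(1 + 76))² - 3107) + 2480 = ((1 + 38 + 1444*77)² - 3107) + 2480 = ((1 + 38 + 111188)² - 3107) + 2480 = (111227² - 3107) + 2480 = (12371445529 - 3107) + 2480 = 12371442422 + 2480 = 12371444902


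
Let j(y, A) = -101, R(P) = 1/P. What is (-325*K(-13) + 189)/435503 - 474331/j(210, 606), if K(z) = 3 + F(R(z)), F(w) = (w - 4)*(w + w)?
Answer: 2685442155741/571815439 ≈ 4696.3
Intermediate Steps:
F(w) = 2*w*(-4 + w) (F(w) = (-4 + w)*(2*w) = 2*w*(-4 + w))
K(z) = 3 + 2*(-4 + 1/z)/z
(-325*K(-13) + 189)/435503 - 474331/j(210, 606) = (-325*(3 - 8/(-13) + 2/(-13)²) + 189)/435503 - 474331/(-101) = (-325*(3 - 8*(-1/13) + 2*(1/169)) + 189)*(1/435503) - 474331*(-1/101) = (-325*(3 + 8/13 + 2/169) + 189)*(1/435503) + 474331/101 = (-325*613/169 + 189)*(1/435503) + 474331/101 = (-15325/13 + 189)*(1/435503) + 474331/101 = -12868/13*1/435503 + 474331/101 = -12868/5661539 + 474331/101 = 2685442155741/571815439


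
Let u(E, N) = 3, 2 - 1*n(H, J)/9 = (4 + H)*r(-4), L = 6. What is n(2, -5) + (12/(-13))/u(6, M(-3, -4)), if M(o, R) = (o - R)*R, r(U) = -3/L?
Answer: 581/13 ≈ 44.692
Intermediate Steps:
r(U) = -½ (r(U) = -3/6 = -3*⅙ = -½)
M(o, R) = R*(o - R)
n(H, J) = 36 + 9*H/2 (n(H, J) = 18 - 9*(4 + H)*(-1)/2 = 18 - 9*(-2 - H/2) = 18 + (18 + 9*H/2) = 36 + 9*H/2)
n(2, -5) + (12/(-13))/u(6, M(-3, -4)) = (36 + (9/2)*2) + (12/(-13))/3 = (36 + 9) + (12*(-1/13))/3 = 45 + (⅓)*(-12/13) = 45 - 4/13 = 581/13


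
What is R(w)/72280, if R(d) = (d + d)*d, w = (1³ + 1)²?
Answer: 4/9035 ≈ 0.00044272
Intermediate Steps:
w = 4 (w = (1 + 1)² = 2² = 4)
R(d) = 2*d² (R(d) = (2*d)*d = 2*d²)
R(w)/72280 = (2*4²)/72280 = (2*16)*(1/72280) = 32*(1/72280) = 4/9035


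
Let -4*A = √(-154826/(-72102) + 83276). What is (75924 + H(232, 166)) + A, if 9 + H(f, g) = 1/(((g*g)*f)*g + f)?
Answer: 80563799567161/1061236904 - √108234492888939/144204 ≈ 75843.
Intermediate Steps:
A = -√108234492888939/144204 (A = -√(-154826/(-72102) + 83276)/4 = -√(-154826*(-1/72102) + 83276)/4 = -√(77413/36051 + 83276)/4 = -√108234492888939/144204 ≈ -72.145)
H(f, g) = -9 + 1/(f + f*g³) (H(f, g) = -9 + 1/(((g*g)*f)*g + f) = -9 + 1/((g²*f)*g + f) = -9 + 1/((f*g²)*g + f) = -9 + 1/(f*g³ + f) = -9 + 1/(f + f*g³))
(75924 + H(232, 166)) + A = (75924 + (1 - 9*232 - 9*232*166³)/(232*(1 + 166³))) - √108234492888939/144204 = (75924 + (1 - 2088 - 9*232*4574296)/(232*(1 + 4574296))) - √108234492888939/144204 = (75924 + (1/232)*(1 - 2088 - 9551130048)/4574297) - √108234492888939/144204 = (75924 + (1/232)*(1/4574297)*(-9551132135)) - √108234492888939/144204 = (75924 - 9551132135/1061236904) - √108234492888939/144204 = 80563799567161/1061236904 - √108234492888939/144204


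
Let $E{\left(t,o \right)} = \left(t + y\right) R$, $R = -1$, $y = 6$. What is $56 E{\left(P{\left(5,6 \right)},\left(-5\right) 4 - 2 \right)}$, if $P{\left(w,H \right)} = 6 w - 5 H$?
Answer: $-336$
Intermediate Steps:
$P{\left(w,H \right)} = - 5 H + 6 w$
$E{\left(t,o \right)} = -6 - t$ ($E{\left(t,o \right)} = \left(t + 6\right) \left(-1\right) = \left(6 + t\right) \left(-1\right) = -6 - t$)
$56 E{\left(P{\left(5,6 \right)},\left(-5\right) 4 - 2 \right)} = 56 \left(-6 - \left(\left(-5\right) 6 + 6 \cdot 5\right)\right) = 56 \left(-6 - \left(-30 + 30\right)\right) = 56 \left(-6 - 0\right) = 56 \left(-6 + 0\right) = 56 \left(-6\right) = -336$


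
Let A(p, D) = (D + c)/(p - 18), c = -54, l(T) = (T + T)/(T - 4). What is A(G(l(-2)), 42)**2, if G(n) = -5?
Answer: 144/529 ≈ 0.27221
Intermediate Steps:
l(T) = 2*T/(-4 + T) (l(T) = (2*T)/(-4 + T) = 2*T/(-4 + T))
A(p, D) = (-54 + D)/(-18 + p) (A(p, D) = (D - 54)/(p - 18) = (-54 + D)/(-18 + p))
A(G(l(-2)), 42)**2 = ((-54 + 42)/(-18 - 5))**2 = (-12/(-23))**2 = (-1/23*(-12))**2 = (12/23)**2 = 144/529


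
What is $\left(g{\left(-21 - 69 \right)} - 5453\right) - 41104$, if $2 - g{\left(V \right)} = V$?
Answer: $-46465$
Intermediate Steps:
$g{\left(V \right)} = 2 - V$
$\left(g{\left(-21 - 69 \right)} - 5453\right) - 41104 = \left(\left(2 - \left(-21 - 69\right)\right) - 5453\right) - 41104 = \left(\left(2 - -90\right) - 5453\right) - 41104 = \left(\left(2 + 90\right) - 5453\right) - 41104 = \left(92 - 5453\right) - 41104 = -5361 - 41104 = -46465$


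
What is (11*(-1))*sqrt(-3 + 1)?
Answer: -11*I*sqrt(2) ≈ -15.556*I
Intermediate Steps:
(11*(-1))*sqrt(-3 + 1) = -11*I*sqrt(2)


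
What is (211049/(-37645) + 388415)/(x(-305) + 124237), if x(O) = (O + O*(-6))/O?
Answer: 7310835813/2338356820 ≈ 3.1265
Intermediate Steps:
x(O) = -5 (x(O) = (O - 6*O)/O = (-5*O)/O = -5)
(211049/(-37645) + 388415)/(x(-305) + 124237) = (211049/(-37645) + 388415)/(-5 + 124237) = (211049*(-1/37645) + 388415)/124232 = (-211049/37645 + 388415)*(1/124232) = (14621671626/37645)*(1/124232) = 7310835813/2338356820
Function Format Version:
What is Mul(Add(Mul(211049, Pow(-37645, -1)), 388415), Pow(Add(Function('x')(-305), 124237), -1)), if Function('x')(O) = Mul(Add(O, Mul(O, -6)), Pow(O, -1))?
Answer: Rational(7310835813, 2338356820) ≈ 3.1265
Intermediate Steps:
Function('x')(O) = -5 (Function('x')(O) = Mul(Add(O, Mul(-6, O)), Pow(O, -1)) = Mul(Mul(-5, O), Pow(O, -1)) = -5)
Mul(Add(Mul(211049, Pow(-37645, -1)), 388415), Pow(Add(Function('x')(-305), 124237), -1)) = Mul(Add(Mul(211049, Pow(-37645, -1)), 388415), Pow(Add(-5, 124237), -1)) = Mul(Add(Mul(211049, Rational(-1, 37645)), 388415), Pow(124232, -1)) = Mul(Add(Rational(-211049, 37645), 388415), Rational(1, 124232)) = Mul(Rational(14621671626, 37645), Rational(1, 124232)) = Rational(7310835813, 2338356820)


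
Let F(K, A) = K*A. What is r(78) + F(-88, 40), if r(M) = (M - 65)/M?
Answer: -21119/6 ≈ -3519.8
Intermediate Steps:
F(K, A) = A*K
r(M) = (-65 + M)/M
r(78) + F(-88, 40) = (-65 + 78)/78 + 40*(-88) = (1/78)*13 - 3520 = ⅙ - 3520 = -21119/6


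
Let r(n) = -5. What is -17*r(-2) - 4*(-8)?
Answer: 117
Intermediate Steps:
-17*r(-2) - 4*(-8) = -17*(-5) - 4*(-8) = 85 + 32 = 117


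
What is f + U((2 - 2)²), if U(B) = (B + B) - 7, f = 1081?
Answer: 1074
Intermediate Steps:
U(B) = -7 + 2*B (U(B) = 2*B - 7 = -7 + 2*B)
f + U((2 - 2)²) = 1081 + (-7 + 2*(2 - 2)²) = 1081 + (-7 + 2*0²) = 1081 + (-7 + 2*0) = 1081 + (-7 + 0) = 1081 - 7 = 1074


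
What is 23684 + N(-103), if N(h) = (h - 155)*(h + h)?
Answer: 76832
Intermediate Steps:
N(h) = 2*h*(-155 + h) (N(h) = (-155 + h)*(2*h) = 2*h*(-155 + h))
23684 + N(-103) = 23684 + 2*(-103)*(-155 - 103) = 23684 + 2*(-103)*(-258) = 23684 + 53148 = 76832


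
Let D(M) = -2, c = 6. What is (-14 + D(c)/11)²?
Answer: 24336/121 ≈ 201.12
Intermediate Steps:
(-14 + D(c)/11)² = (-14 - 2/11)² = (-156/11)² = 24336/121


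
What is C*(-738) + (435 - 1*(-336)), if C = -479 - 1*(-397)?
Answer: 61287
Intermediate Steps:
C = -82 (C = -479 + 397 = -82)
C*(-738) + (435 - 1*(-336)) = -82*(-738) + (435 - 1*(-336)) = 60516 + (435 + 336) = 60516 + 771 = 61287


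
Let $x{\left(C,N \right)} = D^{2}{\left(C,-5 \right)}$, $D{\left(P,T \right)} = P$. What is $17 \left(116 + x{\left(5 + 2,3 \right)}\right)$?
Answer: $2805$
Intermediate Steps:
$x{\left(C,N \right)} = C^{2}$
$17 \left(116 + x{\left(5 + 2,3 \right)}\right) = 17 \left(116 + \left(5 + 2\right)^{2}\right) = 17 \left(116 + 7^{2}\right) = 17 \left(116 + 49\right) = 17 \cdot 165 = 2805$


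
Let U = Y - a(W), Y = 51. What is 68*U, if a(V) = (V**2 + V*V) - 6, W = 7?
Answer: -2788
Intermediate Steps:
a(V) = -6 + 2*V**2 (a(V) = (V**2 + V**2) - 6 = 2*V**2 - 6 = -6 + 2*V**2)
U = -41 (U = 51 - (-6 + 2*7**2) = 51 - (-6 + 2*49) = 51 - (-6 + 98) = 51 - 1*92 = 51 - 92 = -41)
68*U = 68*(-41) = -2788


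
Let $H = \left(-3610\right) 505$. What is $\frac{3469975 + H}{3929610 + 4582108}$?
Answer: $\frac{1646925}{8511718} \approx 0.19349$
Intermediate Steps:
$H = -1823050$
$\frac{3469975 + H}{3929610 + 4582108} = \frac{3469975 - 1823050}{3929610 + 4582108} = \frac{1646925}{8511718}$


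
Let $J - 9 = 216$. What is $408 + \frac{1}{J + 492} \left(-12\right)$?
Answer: $\frac{97508}{239} \approx 407.98$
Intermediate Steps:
$J = 225$ ($J = 9 + 216 = 225$)
$408 + \frac{1}{J + 492} \left(-12\right) = 408 + \frac{1}{225 + 492} \left(-12\right) = 408 + \frac{1}{717} \left(-12\right) = 408 - \frac{4}{239} = \frac{97508}{239}$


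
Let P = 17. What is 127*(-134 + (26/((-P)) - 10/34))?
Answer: -293243/17 ≈ -17250.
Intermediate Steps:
127*(-134 + (26/((-P)) - 10/34)) = 127*(-134 + (26/((-1*17)) - 10/34)) = 127*(-134 + (26/(-17) - 10*1/34)) = 127*(-134 + (26*(-1/17) - 5/17)) = 127*(-134 + (-26/17 - 5/17)) = 127*(-134 - 31/17) = 127*(-2309/17) = -293243/17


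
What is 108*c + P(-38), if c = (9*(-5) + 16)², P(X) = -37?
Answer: 90791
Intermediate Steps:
c = 841 (c = (-45 + 16)² = (-29)² = 841)
108*c + P(-38) = 108*841 - 37 = 90828 - 37 = 90791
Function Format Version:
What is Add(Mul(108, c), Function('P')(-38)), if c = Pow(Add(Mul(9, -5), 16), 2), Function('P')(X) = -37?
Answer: 90791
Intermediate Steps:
c = 841 (c = Pow(Add(-45, 16), 2) = Pow(-29, 2) = 841)
Add(Mul(108, c), Function('P')(-38)) = Add(Mul(108, 841), -37) = Add(90828, -37) = 90791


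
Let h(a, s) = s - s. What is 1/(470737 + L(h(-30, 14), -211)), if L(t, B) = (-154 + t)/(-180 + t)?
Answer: 90/42366407 ≈ 2.1243e-6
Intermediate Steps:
h(a, s) = 0
L(t, B) = (-154 + t)/(-180 + t)
1/(470737 + L(h(-30, 14), -211)) = 1/(470737 + (-154 + 0)/(-180 + 0)) = 1/(470737 - 154/(-180)) = 1/(470737 - 1/180*(-154)) = 1/(470737 + 77/90) = 1/(42366407/90) = 90/42366407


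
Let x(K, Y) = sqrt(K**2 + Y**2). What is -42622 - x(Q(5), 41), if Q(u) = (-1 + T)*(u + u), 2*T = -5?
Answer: -42622 - sqrt(2906) ≈ -42676.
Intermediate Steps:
T = -5/2 (T = (1/2)*(-5) = -5/2 ≈ -2.5000)
Q(u) = -7*u (Q(u) = (-1 - 5/2)*(u + u) = -7*u)
-42622 - x(Q(5), 41) = -42622 - sqrt((-7*5)**2 + 41**2) = -42622 - sqrt((-35)**2 + 1681) = -42622 - sqrt(1225 + 1681) = -42622 - sqrt(2906)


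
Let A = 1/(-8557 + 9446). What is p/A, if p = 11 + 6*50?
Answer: 276479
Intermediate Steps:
p = 311 (p = 11 + 300 = 311)
A = 1/889 ≈ 0.0011249
p/A = 311/(1/889) = 311*889 = 276479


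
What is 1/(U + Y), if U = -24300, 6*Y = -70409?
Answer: -6/216209 ≈ -2.7751e-5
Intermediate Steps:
Y = -70409/6 (Y = (⅙)*(-70409) = -70409/6 ≈ -11735.)
1/(U + Y) = 1/(-24300 - 70409/6) = 1/(-216209/6) = -6/216209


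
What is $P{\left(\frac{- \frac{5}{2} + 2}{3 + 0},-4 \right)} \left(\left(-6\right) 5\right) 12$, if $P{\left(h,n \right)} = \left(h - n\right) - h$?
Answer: $-1440$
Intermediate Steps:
$P{\left(h,n \right)} = - n$
$P{\left(\frac{- \frac{5}{2} + 2}{3 + 0},-4 \right)} \left(\left(-6\right) 5\right) 12 = \left(-1\right) \left(-4\right) \left(\left(-6\right) 5\right) 12 = 4 \left(-30\right) 12 = \left(-120\right) 12 = -1440$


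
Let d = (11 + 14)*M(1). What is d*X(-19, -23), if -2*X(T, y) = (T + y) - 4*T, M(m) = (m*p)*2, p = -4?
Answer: 3400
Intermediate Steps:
M(m) = -8*m (M(m) = (m*(-4))*2 = -4*m*2 = -8*m)
X(T, y) = -y/2 + 3*T/2 (X(T, y) = -((T + y) - 4*T)/2 = -(y - 3*T)/2 = -y/2 + 3*T/2)
d = -200 (d = (11 + 14)*(-8*1) = 25*(-8) = -200)
d*X(-19, -23) = -200*(-1/2*(-23) + (3/2)*(-19)) = -200*(23/2 - 57/2) = -200*(-17) = 3400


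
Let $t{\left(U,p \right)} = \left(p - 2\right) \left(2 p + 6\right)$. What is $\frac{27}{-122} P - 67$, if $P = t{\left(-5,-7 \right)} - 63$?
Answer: $- \frac{8417}{122} \approx -68.992$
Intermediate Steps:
$t{\left(U,p \right)} = \left(-2 + p\right) \left(6 + 2 p\right)$
$P = 9$ ($P = \left(-12 + 2 \left(-7\right) + 2 \left(-7\right)^{2}\right) - 63 = \left(-12 - 14 + 2 \cdot 49\right) - 63 = \left(-12 - 14 + 98\right) - 63 = 72 - 63 = 9$)
$\frac{27}{-122} P - 67 = \frac{27}{-122} \cdot 9 - 67 = 27 \left(- \frac{1}{122}\right) 9 - 67 = \left(- \frac{27}{122}\right) 9 - 67 = - \frac{243}{122} - 67 = - \frac{8417}{122}$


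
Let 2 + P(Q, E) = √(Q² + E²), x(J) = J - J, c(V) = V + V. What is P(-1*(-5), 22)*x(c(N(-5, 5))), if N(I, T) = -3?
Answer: 0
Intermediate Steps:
c(V) = 2*V
x(J) = 0
P(Q, E) = -2 + √(E² + Q²) (P(Q, E) = -2 + √(Q² + E²) = -2 + √(E² + Q²))
P(-1*(-5), 22)*x(c(N(-5, 5))) = (-2 + √(22² + (-1*(-5))²))*0 = (-2 + √(484 + 5²))*0 = (-2 + √(484 + 25))*0 = (-2 + √509)*0 = 0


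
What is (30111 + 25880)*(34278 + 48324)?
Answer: 4624968582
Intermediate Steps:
(30111 + 25880)*(34278 + 48324) = 55991*82602 = 4624968582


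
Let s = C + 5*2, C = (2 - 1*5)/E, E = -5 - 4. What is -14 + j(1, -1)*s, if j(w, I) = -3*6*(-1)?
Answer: 172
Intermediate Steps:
E = -9
j(w, I) = 18 (j(w, I) = -18*(-1) = 18)
C = ⅓ (C = (2 - 1*5)/(-9) = (2 - 5)*(-⅑) = -3*(-⅑) = ⅓ ≈ 0.33333)
s = 31/3 (s = ⅓ + 5*2 = ⅓ + 10 = 31/3 ≈ 10.333)
-14 + j(1, -1)*s = -14 + 18*(31/3) = -14 + 186 = 172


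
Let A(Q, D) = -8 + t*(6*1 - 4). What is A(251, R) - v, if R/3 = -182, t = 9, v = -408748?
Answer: 408758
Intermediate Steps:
R = -546 (R = 3*(-182) = -546)
A(Q, D) = 10 (A(Q, D) = -8 + 9*(6*1 - 4) = -8 + 9*(6 - 4) = -8 + 9*2 = -8 + 18 = 10)
A(251, R) - v = 10 - 1*(-408748) = 10 + 408748 = 408758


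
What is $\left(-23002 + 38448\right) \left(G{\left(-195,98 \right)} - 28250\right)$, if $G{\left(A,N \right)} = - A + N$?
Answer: $-431823822$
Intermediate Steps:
$G{\left(A,N \right)} = N - A$
$\left(-23002 + 38448\right) \left(G{\left(-195,98 \right)} - 28250\right) = \left(-23002 + 38448\right) \left(\left(98 - -195\right) - 28250\right) = 15446 \left(\left(98 + 195\right) - 28250\right) = 15446 \left(293 - 28250\right) = 15446 \left(-27957\right) = -431823822$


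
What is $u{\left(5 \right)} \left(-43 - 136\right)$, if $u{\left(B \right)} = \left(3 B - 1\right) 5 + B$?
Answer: $-13425$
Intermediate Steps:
$u{\left(B \right)} = -5 + 16 B$ ($u{\left(B \right)} = \left(-1 + 3 B\right) 5 + B = \left(-5 + 15 B\right) + B = -5 + 16 B$)
$u{\left(5 \right)} \left(-43 - 136\right) = \left(-5 + 16 \cdot 5\right) \left(-43 - 136\right) = \left(-5 + 80\right) \left(-179\right) = 75 \left(-179\right) = -13425$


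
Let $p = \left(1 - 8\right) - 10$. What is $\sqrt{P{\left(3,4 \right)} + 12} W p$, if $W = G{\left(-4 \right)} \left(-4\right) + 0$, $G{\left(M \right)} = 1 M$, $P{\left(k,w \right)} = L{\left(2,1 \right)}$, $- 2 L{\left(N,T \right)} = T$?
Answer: $- 136 \sqrt{46} \approx -922.4$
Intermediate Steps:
$L{\left(N,T \right)} = - \frac{T}{2}$
$P{\left(k,w \right)} = - \frac{1}{2}$ ($P{\left(k,w \right)} = \left(- \frac{1}{2}\right) 1 = - \frac{1}{2}$)
$G{\left(M \right)} = M$
$W = 16$ ($W = \left(-4\right) \left(-4\right) + 0 = 16 + 0 = 16$)
$p = -17$ ($p = -7 - 10 = -17$)
$\sqrt{P{\left(3,4 \right)} + 12} W p = \sqrt{- \frac{1}{2} + 12} \cdot 16 \left(-17\right) = \sqrt{\frac{23}{2}} \cdot 16 \left(-17\right) = \frac{\sqrt{46}}{2} \cdot 16 \left(-17\right) = 8 \sqrt{46} \left(-17\right) = - 136 \sqrt{46}$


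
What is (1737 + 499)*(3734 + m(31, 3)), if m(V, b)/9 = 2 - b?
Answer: 8329100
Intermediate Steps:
m(V, b) = 18 - 9*b (m(V, b) = 9*(2 - b) = 18 - 9*b)
(1737 + 499)*(3734 + m(31, 3)) = (1737 + 499)*(3734 + (18 - 9*3)) = 2236*(3734 + (18 - 27)) = 2236*(3734 - 9) = 2236*3725 = 8329100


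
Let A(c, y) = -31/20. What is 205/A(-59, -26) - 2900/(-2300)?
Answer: -93401/713 ≈ -131.00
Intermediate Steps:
A(c, y) = -31/20 (A(c, y) = -31*1/20 = -31/20)
205/A(-59, -26) - 2900/(-2300) = 205/(-31/20) - 2900/(-2300) = 205*(-20/31) - 2900*(-1/2300) = -4100/31 + 29/23 = -93401/713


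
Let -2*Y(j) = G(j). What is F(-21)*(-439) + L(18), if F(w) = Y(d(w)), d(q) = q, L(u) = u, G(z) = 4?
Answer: 896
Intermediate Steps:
Y(j) = -2 (Y(j) = -1/2*4 = -2)
F(w) = -2
F(-21)*(-439) + L(18) = -2*(-439) + 18 = 878 + 18 = 896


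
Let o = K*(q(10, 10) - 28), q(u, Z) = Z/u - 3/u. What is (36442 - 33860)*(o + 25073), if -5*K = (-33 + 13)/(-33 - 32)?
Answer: 1618570594/25 ≈ 6.4743e+7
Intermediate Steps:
K = -4/65 (K = -(-33 + 13)/(5*(-33 - 32)) = -(-4)/(-65) = -(-4)*(-1)/65 = -1/5*4/13 = -4/65 ≈ -0.061538)
q(u, Z) = -3/u + Z/u
o = 42/25 (o = -4*((-3 + 10)/10 - 28)/65 = -4*((1/10)*7 - 28)/65 = -4*(7/10 - 28)/65 = -4/65*(-273/10) = 42/25 ≈ 1.6800)
(36442 - 33860)*(o + 25073) = (36442 - 33860)*(42/25 + 25073) = 2582*(626867/25) = 1618570594/25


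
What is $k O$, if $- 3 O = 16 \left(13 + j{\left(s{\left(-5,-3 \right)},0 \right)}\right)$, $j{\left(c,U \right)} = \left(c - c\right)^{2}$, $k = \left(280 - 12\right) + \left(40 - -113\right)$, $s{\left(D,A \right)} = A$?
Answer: $- \frac{87568}{3} \approx -29189.0$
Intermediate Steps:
$k = 421$ ($k = 268 + \left(40 + 113\right) = 268 + 153 = 421$)
$j{\left(c,U \right)} = 0$ ($j{\left(c,U \right)} = 0^{2} = 0$)
$O = - \frac{208}{3}$ ($O = - \frac{16 \left(13 + 0\right)}{3} = - \frac{16 \cdot 13}{3} = \left(- \frac{1}{3}\right) 208 = - \frac{208}{3} \approx -69.333$)
$k O = 421 \left(- \frac{208}{3}\right) = - \frac{87568}{3}$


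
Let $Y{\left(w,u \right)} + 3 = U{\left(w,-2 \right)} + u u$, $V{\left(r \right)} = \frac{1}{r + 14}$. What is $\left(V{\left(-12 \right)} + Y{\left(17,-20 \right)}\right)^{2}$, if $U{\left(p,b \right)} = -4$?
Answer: $\frac{619369}{4} \approx 1.5484 \cdot 10^{5}$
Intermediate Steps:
$V{\left(r \right)} = \frac{1}{14 + r}$
$Y{\left(w,u \right)} = -7 + u^{2}$ ($Y{\left(w,u \right)} = -3 + \left(-4 + u u\right) = -3 + \left(-4 + u^{2}\right) = -7 + u^{2}$)
$\left(V{\left(-12 \right)} + Y{\left(17,-20 \right)}\right)^{2} = \left(\frac{1}{14 - 12} - \left(7 - \left(-20\right)^{2}\right)\right)^{2} = \left(\frac{1}{2} + \left(-7 + 400\right)\right)^{2} = \left(\frac{1}{2} + 393\right)^{2} = \left(\frac{787}{2}\right)^{2} = \frac{619369}{4}$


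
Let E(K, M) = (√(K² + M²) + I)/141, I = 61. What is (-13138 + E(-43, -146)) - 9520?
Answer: -3194717/141 + √23165/141 ≈ -22657.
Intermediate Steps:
E(K, M) = 61/141 + √(K² + M²)/141 (E(K, M) = (√(K² + M²) + 61)/141 = (61 + √(K² + M²))*(1/141) = 61/141 + √(K² + M²)/141)
(-13138 + E(-43, -146)) - 9520 = (-13138 + (61/141 + √((-43)² + (-146)²)/141)) - 9520 = (-13138 + (61/141 + √(1849 + 21316)/141)) - 9520 = (-13138 + (61/141 + √23165/141)) - 9520 = (-1852397/141 + √23165/141) - 9520 = -3194717/141 + √23165/141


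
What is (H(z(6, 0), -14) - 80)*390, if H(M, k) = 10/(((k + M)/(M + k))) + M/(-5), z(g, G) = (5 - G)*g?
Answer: -29640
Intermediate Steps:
z(g, G) = g*(5 - G)
H(M, k) = 10 - M/5 (H(M, k) = 10/(((M + k)/(M + k))) + M*(-1/5) = 10/1 - M/5 = 10*1 - M/5 = 10 - M/5)
(H(z(6, 0), -14) - 80)*390 = ((10 - 6*(5 - 1*0)/5) - 80)*390 = ((10 - 6*(5 + 0)/5) - 80)*390 = ((10 - 6*5/5) - 80)*390 = ((10 - 1/5*30) - 80)*390 = ((10 - 6) - 80)*390 = (4 - 80)*390 = -76*390 = -29640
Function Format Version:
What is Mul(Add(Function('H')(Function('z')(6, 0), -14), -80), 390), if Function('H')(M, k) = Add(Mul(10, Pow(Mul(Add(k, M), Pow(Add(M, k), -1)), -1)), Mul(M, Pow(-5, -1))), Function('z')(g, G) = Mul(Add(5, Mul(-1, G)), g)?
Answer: -29640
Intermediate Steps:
Function('z')(g, G) = Mul(g, Add(5, Mul(-1, G)))
Function('H')(M, k) = Add(10, Mul(Rational(-1, 5), M)) (Function('H')(M, k) = Add(Mul(10, Pow(Mul(Add(M, k), Pow(Add(M, k), -1)), -1)), Mul(M, Rational(-1, 5))) = Add(Mul(10, Pow(1, -1)), Mul(Rational(-1, 5), M)) = Add(Mul(10, 1), Mul(Rational(-1, 5), M)) = Add(10, Mul(Rational(-1, 5), M)))
Mul(Add(Function('H')(Function('z')(6, 0), -14), -80), 390) = Mul(Add(Add(10, Mul(Rational(-1, 5), Mul(6, Add(5, Mul(-1, 0))))), -80), 390) = Mul(Add(Add(10, Mul(Rational(-1, 5), Mul(6, Add(5, 0)))), -80), 390) = Mul(Add(Add(10, Mul(Rational(-1, 5), Mul(6, 5))), -80), 390) = Mul(Add(Add(10, Mul(Rational(-1, 5), 30)), -80), 390) = Mul(Add(Add(10, -6), -80), 390) = Mul(Add(4, -80), 390) = Mul(-76, 390) = -29640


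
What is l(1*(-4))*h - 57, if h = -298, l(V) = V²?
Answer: -4825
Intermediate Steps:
l(1*(-4))*h - 57 = (1*(-4))²*(-298) - 57 = (-4)²*(-298) - 57 = 16*(-298) - 57 = -4768 - 57 = -4825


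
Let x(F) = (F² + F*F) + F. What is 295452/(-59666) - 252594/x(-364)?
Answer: -23314036365/3947323562 ≈ -5.9063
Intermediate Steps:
x(F) = F + 2*F² (x(F) = (F² + F²) + F = 2*F² + F = F + 2*F²)
295452/(-59666) - 252594/x(-364) = 295452/(-59666) - 252594*(-1/(364*(1 + 2*(-364)))) = 295452*(-1/59666) - 252594*(-1/(364*(1 - 728))) = -147726/29833 - 252594/((-364*(-727))) = -147726/29833 - 252594/264628 = -147726/29833 - 252594*1/264628 = -147726/29833 - 126297/132314 = -23314036365/3947323562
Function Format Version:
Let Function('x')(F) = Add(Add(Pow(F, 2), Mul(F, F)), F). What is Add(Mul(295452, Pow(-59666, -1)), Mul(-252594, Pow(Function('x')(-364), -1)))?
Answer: Rational(-23314036365, 3947323562) ≈ -5.9063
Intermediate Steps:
Function('x')(F) = Add(F, Mul(2, Pow(F, 2))) (Function('x')(F) = Add(Add(Pow(F, 2), Pow(F, 2)), F) = Add(Mul(2, Pow(F, 2)), F) = Add(F, Mul(2, Pow(F, 2))))
Add(Mul(295452, Pow(-59666, -1)), Mul(-252594, Pow(Function('x')(-364), -1))) = Add(Mul(295452, Pow(-59666, -1)), Mul(-252594, Pow(Mul(-364, Add(1, Mul(2, -364))), -1))) = Add(Mul(295452, Rational(-1, 59666)), Mul(-252594, Pow(Mul(-364, Add(1, -728)), -1))) = Add(Rational(-147726, 29833), Mul(-252594, Pow(Mul(-364, -727), -1))) = Add(Rational(-147726, 29833), Mul(-252594, Pow(264628, -1))) = Add(Rational(-147726, 29833), Mul(-252594, Rational(1, 264628))) = Add(Rational(-147726, 29833), Rational(-126297, 132314)) = Rational(-23314036365, 3947323562)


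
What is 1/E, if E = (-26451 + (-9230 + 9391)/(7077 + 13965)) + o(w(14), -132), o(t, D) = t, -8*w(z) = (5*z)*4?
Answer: -3006/79616893 ≈ -3.7756e-5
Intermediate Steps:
w(z) = -5*z/2 (w(z) = -5*z*4/8 = -5*z/2)
E = -79616893/3006 (E = (-26451 + (-9230 + 9391)/(7077 + 13965)) - 5/2*14 = (-26451 + 161/21042) - 35 = (-26451 + 161*(1/21042)) - 35 = (-26451 + 23/3006) - 35 = -79511683/3006 - 35 = -79616893/3006 ≈ -26486.)
1/E = 1/(-79616893/3006) = -3006/79616893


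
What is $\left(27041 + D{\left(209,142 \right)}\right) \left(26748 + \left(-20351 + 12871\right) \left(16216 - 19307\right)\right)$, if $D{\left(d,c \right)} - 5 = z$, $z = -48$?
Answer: $624934261144$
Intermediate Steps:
$D{\left(d,c \right)} = -43$ ($D{\left(d,c \right)} = 5 - 48 = -43$)
$\left(27041 + D{\left(209,142 \right)}\right) \left(26748 + \left(-20351 + 12871\right) \left(16216 - 19307\right)\right) = \left(27041 - 43\right) \left(26748 + \left(-20351 + 12871\right) \left(16216 - 19307\right)\right) = 26998 \left(26748 - -23120680\right) = 26998 \left(26748 + 23120680\right) = 26998 \cdot 23147428 = 624934261144$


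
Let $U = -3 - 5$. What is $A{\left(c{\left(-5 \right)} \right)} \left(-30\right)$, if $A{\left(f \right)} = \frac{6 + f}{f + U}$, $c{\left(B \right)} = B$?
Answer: $\frac{30}{13} \approx 2.3077$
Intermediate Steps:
$U = -8$ ($U = -3 - 5 = -8$)
$A{\left(f \right)} = \frac{6 + f}{-8 + f}$ ($A{\left(f \right)} = \frac{6 + f}{f - 8} = \frac{6 + f}{-8 + f}$)
$A{\left(c{\left(-5 \right)} \right)} \left(-30\right) = \frac{6 - 5}{-8 - 5} \left(-30\right) = \frac{1}{-13} \cdot 1 \left(-30\right) = \left(- \frac{1}{13}\right) 1 \left(-30\right) = \left(- \frac{1}{13}\right) \left(-30\right) = \frac{30}{13}$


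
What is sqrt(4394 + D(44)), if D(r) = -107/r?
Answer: sqrt(2125519)/22 ≈ 66.269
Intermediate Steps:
sqrt(4394 + D(44)) = sqrt(4394 - 107/44) = sqrt(193229/44) = sqrt(2125519)/22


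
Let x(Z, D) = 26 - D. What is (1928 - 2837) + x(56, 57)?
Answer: -940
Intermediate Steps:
(1928 - 2837) + x(56, 57) = (1928 - 2837) + (26 - 1*57) = -909 + (26 - 57) = -909 - 31 = -940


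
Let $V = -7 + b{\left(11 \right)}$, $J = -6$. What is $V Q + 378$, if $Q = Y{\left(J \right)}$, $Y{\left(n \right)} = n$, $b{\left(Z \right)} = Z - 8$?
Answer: $402$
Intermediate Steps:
$b{\left(Z \right)} = -8 + Z$ ($b{\left(Z \right)} = Z - 8 = -8 + Z$)
$Q = -6$
$V = -4$ ($V = -7 + \left(-8 + 11\right) = -7 + 3 = -4$)
$V Q + 378 = \left(-4\right) \left(-6\right) + 378 = 24 + 378 = 402$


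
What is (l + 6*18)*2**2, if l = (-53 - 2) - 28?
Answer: 100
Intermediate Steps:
l = -83 (l = -55 - 28 = -83)
(l + 6*18)*2**2 = (-83 + 6*18)*2**2 = (-83 + 108)*4 = 25*4 = 100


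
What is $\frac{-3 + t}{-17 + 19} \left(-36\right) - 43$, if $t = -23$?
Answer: $425$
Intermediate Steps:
$\frac{-3 + t}{-17 + 19} \left(-36\right) - 43 = \frac{-3 - 23}{-17 + 19} \left(-36\right) - 43 = - \frac{26}{2} \left(-36\right) - 43 = \left(-26\right) \frac{1}{2} \left(-36\right) - 43 = \left(-13\right) \left(-36\right) - 43 = 468 - 43 = 425$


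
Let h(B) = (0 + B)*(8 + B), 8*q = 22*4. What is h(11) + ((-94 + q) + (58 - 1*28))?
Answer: 156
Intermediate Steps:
q = 11 (q = (22*4)/8 = (⅛)*88 = 11)
h(B) = B*(8 + B)
h(11) + ((-94 + q) + (58 - 1*28)) = 11*(8 + 11) + ((-94 + 11) + (58 - 1*28)) = 11*19 + (-83 + (58 - 28)) = 209 + (-83 + 30) = 209 - 53 = 156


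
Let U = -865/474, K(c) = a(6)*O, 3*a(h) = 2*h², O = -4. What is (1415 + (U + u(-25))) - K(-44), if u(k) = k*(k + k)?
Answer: 1307849/474 ≈ 2759.2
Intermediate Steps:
u(k) = 2*k² (u(k) = k*(2*k) = 2*k²)
a(h) = 2*h²/3 (a(h) = (2*h²)/3 = 2*h²/3)
K(c) = -96 (K(c) = ((⅔)*6²)*(-4) = ((⅔)*36)*(-4) = 24*(-4) = -96)
U = -865/474 (U = -865*1/474 = -865/474 ≈ -1.8249)
(1415 + (U + u(-25))) - K(-44) = (1415 + (-865/474 + 2*(-25)²)) - 1*(-96) = (1415 + (-865/474 + 2*625)) + 96 = (1415 + (-865/474 + 1250)) + 96 = (1415 + 591635/474) + 96 = 1262345/474 + 96 = 1307849/474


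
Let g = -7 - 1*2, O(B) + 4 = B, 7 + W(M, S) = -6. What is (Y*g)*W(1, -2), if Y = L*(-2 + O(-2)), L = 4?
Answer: -3744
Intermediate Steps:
W(M, S) = -13 (W(M, S) = -7 - 6 = -13)
O(B) = -4 + B
Y = -32 (Y = 4*(-2 + (-4 - 2)) = 4*(-2 - 6) = 4*(-8) = -32)
g = -9 (g = -7 - 2 = -9)
(Y*g)*W(1, -2) = -32*(-9)*(-13) = 288*(-13) = -3744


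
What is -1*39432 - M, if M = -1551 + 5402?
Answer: -43283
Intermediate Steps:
M = 3851
-1*39432 - M = -1*39432 - 1*3851 = -39432 - 3851 = -43283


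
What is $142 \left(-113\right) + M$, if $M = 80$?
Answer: $-15966$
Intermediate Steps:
$142 \left(-113\right) + M = 142 \left(-113\right) + 80 = -16046 + 80 = -15966$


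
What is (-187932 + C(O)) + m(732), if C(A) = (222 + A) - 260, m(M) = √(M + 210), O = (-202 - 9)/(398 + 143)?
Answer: -101691981/541 + √942 ≈ -1.8794e+5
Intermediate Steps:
O = -211/541 ≈ -0.39002
m(M) = √(210 + M)
C(A) = -38 + A
(-187932 + C(O)) + m(732) = (-187932 + (-38 - 211/541)) + √(210 + 732) = (-187932 - 20769/541) + √942 = -101691981/541 + √942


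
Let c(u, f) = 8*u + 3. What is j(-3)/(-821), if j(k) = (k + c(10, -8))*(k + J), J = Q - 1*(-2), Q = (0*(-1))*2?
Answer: 80/821 ≈ 0.097442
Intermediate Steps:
Q = 0 (Q = 0*2 = 0)
c(u, f) = 3 + 8*u
J = 2 (J = 0 - 1*(-2) = 0 + 2 = 2)
j(k) = (2 + k)*(83 + k) (j(k) = (k + (3 + 8*10))*(k + 2) = (k + (3 + 80))*(2 + k) = (k + 83)*(2 + k) = (83 + k)*(2 + k) = (2 + k)*(83 + k))
j(-3)/(-821) = (166 + (-3)**2 + 85*(-3))/(-821) = (166 + 9 - 255)*(-1/821) = -80*(-1/821) = 80/821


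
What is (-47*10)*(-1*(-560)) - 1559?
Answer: -264759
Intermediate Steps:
(-47*10)*(-1*(-560)) - 1559 = -470*560 - 1559 = -263200 - 1559 = -264759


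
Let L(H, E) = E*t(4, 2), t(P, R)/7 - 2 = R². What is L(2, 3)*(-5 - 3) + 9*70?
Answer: -378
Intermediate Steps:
t(P, R) = 14 + 7*R²
L(H, E) = 42*E (L(H, E) = E*(14 + 7*2²) = E*(14 + 7*4) = E*(14 + 28) = E*42 = 42*E)
L(2, 3)*(-5 - 3) + 9*70 = (42*3)*(-5 - 3) + 9*70 = 126*(-8) + 630 = -1008 + 630 = -378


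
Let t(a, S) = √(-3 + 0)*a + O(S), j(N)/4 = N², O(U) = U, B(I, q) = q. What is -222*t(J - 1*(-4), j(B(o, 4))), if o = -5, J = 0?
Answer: -14208 - 888*I*√3 ≈ -14208.0 - 1538.1*I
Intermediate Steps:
j(N) = 4*N²
t(a, S) = S + I*a*√3 (t(a, S) = √(-3 + 0)*a + S = √(-3)*a + S = (I*√3)*a + S = I*a*√3 + S = S + I*a*√3)
-222*t(J - 1*(-4), j(B(o, 4))) = -222*(4*4² + I*(0 - 1*(-4))*√3) = -222*(4*16 + I*(0 + 4)*√3) = -222*(64 + I*4*√3) = -222*(64 + 4*I*√3) = -14208 - 888*I*√3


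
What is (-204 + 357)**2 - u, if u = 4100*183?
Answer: -726891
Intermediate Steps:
u = 750300
(-204 + 357)**2 - u = (-204 + 357)**2 - 1*750300 = 153**2 - 750300 = 23409 - 750300 = -726891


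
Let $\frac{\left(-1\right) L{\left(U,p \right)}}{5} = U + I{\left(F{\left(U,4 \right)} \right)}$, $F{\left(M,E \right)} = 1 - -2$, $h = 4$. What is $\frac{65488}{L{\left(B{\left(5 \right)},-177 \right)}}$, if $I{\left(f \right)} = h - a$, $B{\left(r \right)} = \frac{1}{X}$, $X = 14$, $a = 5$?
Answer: $\frac{916832}{65} \approx 14105.0$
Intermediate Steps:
$F{\left(M,E \right)} = 3$ ($F{\left(M,E \right)} = 1 + 2 = 3$)
$B{\left(r \right)} = \frac{1}{14}$
$I{\left(f \right)} = -1$ ($I{\left(f \right)} = 4 - 5 = -1$)
$L{\left(U,p \right)} = 5 - 5 U$ ($L{\left(U,p \right)} = - 5 \left(U - 1\right) = - 5 \left(-1 + U\right) = 5 - 5 U$)
$\frac{65488}{L{\left(B{\left(5 \right)},-177 \right)}} = \frac{65488}{5 - \frac{5}{14}} = \frac{65488}{\frac{65}{14}} = 65488 \cdot \frac{14}{65} = \frac{916832}{65}$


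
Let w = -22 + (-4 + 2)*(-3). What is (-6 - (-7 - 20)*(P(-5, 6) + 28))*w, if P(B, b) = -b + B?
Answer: -7248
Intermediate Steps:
P(B, b) = B - b
w = -16 (w = -22 - 2*(-3) = -22 + 6 = -16)
(-6 - (-7 - 20)*(P(-5, 6) + 28))*w = (-6 - (-7 - 20)*((-5 - 1*6) + 28))*(-16) = (-6 - (-27)*((-5 - 6) + 28))*(-16) = (-6 - (-27)*(-11 + 28))*(-16) = (-6 - (-27)*17)*(-16) = (-6 - 1*(-459))*(-16) = (-6 + 459)*(-16) = 453*(-16) = -7248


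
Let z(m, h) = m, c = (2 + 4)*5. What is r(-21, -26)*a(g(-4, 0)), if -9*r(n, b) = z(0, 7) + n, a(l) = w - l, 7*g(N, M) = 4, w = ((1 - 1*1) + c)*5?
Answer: 1046/3 ≈ 348.67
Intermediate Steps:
c = 30 (c = 6*5 = 30)
w = 150 (w = ((1 - 1*1) + 30)*5 = ((1 - 1) + 30)*5 = (0 + 30)*5 = 30*5 = 150)
g(N, M) = 4/7 (g(N, M) = (⅐)*4 = 4/7)
a(l) = 150 - l
r(n, b) = -n/9 (r(n, b) = -(0 + n)/9 = -n/9)
r(-21, -26)*a(g(-4, 0)) = (-⅑*(-21))*(150 - 1*4/7) = 7*(150 - 4/7)/3 = (7/3)*(1046/7) = 1046/3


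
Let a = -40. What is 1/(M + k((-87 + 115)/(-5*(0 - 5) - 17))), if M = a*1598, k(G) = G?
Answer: -2/127833 ≈ -1.5645e-5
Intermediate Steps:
M = -63920 (M = -40*1598 = -63920)
1/(M + k((-87 + 115)/(-5*(0 - 5) - 17))) = 1/(-63920 + (-87 + 115)/(-5*(0 - 5) - 17)) = 1/(-63920 + 28/(-5*(-5) - 17)) = 1/(-63920 + 28/(25 - 17)) = 1/(-63920 + 28/8) = 1/(-63920 + 28*(1/8)) = 1/(-63920 + 7/2) = 1/(-127833/2) = -2/127833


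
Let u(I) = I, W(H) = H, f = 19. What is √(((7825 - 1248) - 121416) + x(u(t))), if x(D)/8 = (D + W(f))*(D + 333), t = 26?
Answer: √14401 ≈ 120.00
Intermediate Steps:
x(D) = 8*(19 + D)*(333 + D) (x(D) = 8*((D + 19)*(D + 333)) = 8*((19 + D)*(333 + D)) = 8*(19 + D)*(333 + D))
√(((7825 - 1248) - 121416) + x(u(t))) = √(((7825 - 1248) - 121416) + (50616 + 8*26² + 2816*26)) = √((6577 - 121416) + (50616 + 8*676 + 73216)) = √(-114839 + (50616 + 5408 + 73216)) = √(-114839 + 129240) = √14401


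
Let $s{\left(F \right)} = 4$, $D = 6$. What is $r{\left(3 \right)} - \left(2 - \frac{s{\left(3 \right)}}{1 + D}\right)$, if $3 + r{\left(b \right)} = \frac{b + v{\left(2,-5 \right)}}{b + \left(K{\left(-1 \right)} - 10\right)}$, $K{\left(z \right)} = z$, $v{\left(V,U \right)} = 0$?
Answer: $- \frac{269}{56} \approx -4.8036$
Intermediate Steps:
$r{\left(b \right)} = -3 + \frac{b}{-11 + b}$ ($r{\left(b \right)} = -3 + \frac{b + 0}{b - 11} = -3 + \frac{b}{b - 11} = -3 + \frac{b}{-11 + b}$)
$r{\left(3 \right)} - \left(2 - \frac{s{\left(3 \right)}}{1 + D}\right) = \frac{33 - 6}{-11 + 3} - \left(2 - \frac{1}{1 + 6} \cdot 4\right) = \frac{33 - 6}{-8} - \left(2 - \frac{1}{7} \cdot 4\right) = \left(- \frac{1}{8}\right) 27 + \left(\frac{1}{7} \cdot 4 - 2\right) = - \frac{27}{8} + \left(\frac{4}{7} - 2\right) = - \frac{27}{8} - \frac{10}{7} = - \frac{269}{56}$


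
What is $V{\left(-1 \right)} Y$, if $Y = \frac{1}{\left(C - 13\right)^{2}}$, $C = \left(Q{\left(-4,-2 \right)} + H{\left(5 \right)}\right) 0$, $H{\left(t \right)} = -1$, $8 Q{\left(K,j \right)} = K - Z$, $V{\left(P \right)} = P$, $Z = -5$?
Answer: $- \frac{1}{169} \approx -0.0059172$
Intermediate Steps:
$Q{\left(K,j \right)} = \frac{5}{8} + \frac{K}{8}$ ($Q{\left(K,j \right)} = \frac{K - -5}{8} = \frac{K + 5}{8} = \frac{5 + K}{8} = \frac{5}{8} + \frac{K}{8}$)
$C = 0$ ($C = \left(\left(\frac{5}{8} + \frac{1}{8} \left(-4\right)\right) - 1\right) 0 = \left(\left(\frac{5}{8} - \frac{1}{2}\right) - 1\right) 0 = \left(\frac{1}{8} - 1\right) 0 = \left(- \frac{7}{8}\right) 0 = 0$)
$Y = \frac{1}{169}$ ($Y = \frac{1}{\left(0 - 13\right)^{2}} = \frac{1}{\left(-13\right)^{2}} = \frac{1}{169} \approx 0.0059172$)
$V{\left(-1 \right)} Y = \left(-1\right) \frac{1}{169} = - \frac{1}{169}$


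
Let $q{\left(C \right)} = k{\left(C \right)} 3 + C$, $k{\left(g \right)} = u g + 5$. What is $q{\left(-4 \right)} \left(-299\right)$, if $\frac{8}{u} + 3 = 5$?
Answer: $11063$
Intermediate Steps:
$u = 4$ ($u = \frac{8}{-3 + 5} = \frac{8}{2} = 8 \cdot \frac{1}{2} = 4$)
$k{\left(g \right)} = 5 + 4 g$ ($k{\left(g \right)} = 4 g + 5 = 5 + 4 g$)
$q{\left(C \right)} = 15 + 13 C$ ($q{\left(C \right)} = \left(5 + 4 C\right) 3 + C = \left(15 + 12 C\right) + C = 15 + 13 C$)
$q{\left(-4 \right)} \left(-299\right) = \left(15 + 13 \left(-4\right)\right) \left(-299\right) = \left(15 - 52\right) \left(-299\right) = \left(-37\right) \left(-299\right) = 11063$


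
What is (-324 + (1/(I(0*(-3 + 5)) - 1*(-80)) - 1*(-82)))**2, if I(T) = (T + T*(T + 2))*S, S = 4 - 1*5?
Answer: 374770881/6400 ≈ 58558.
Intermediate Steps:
S = -1 (S = 4 - 5 = -1)
I(T) = -T - T*(2 + T) (I(T) = (T + T*(T + 2))*(-1) = (T + T*(2 + T))*(-1) = -T - T*(2 + T))
(-324 + (1/(I(0*(-3 + 5)) - 1*(-80)) - 1*(-82)))**2 = (-324 + (1/(-0*(-3 + 5)*(3 + 0*(-3 + 5)) - 1*(-80)) - 1*(-82)))**2 = (-324 + (1/(-0*2*(3 + 0*2) + 80) + 82))**2 = (-324 + (1/(-1*0*(3 + 0) + 80) + 82))**2 = (-324 + (1/(-1*0*3 + 80) + 82))**2 = (-324 + (1/(0 + 80) + 82))**2 = (-324 + (1/80 + 82))**2 = (-324 + 6561/80)**2 = (-19359/80)**2 = 374770881/6400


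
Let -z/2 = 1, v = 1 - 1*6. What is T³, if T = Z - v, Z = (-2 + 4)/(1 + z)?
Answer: 27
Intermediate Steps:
v = -5 (v = 1 - 6 = -5)
z = -2 (z = -2*1 = -2)
Z = -2 (Z = (-2 + 4)/(1 - 2) = 2/(-1) = 2*(-1) = -2)
T = 3 (T = -2 - 1*(-5) = -2 + 5 = 3)
T³ = 3³ = 27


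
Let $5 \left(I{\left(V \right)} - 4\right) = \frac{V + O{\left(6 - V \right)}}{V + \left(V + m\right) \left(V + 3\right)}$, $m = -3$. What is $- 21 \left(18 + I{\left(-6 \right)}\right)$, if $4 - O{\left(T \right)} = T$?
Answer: $- \frac{2296}{5} \approx -459.2$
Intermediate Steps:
$O{\left(T \right)} = 4 - T$
$I{\left(V \right)} = 4 + \frac{-2 + 2 V}{5 \left(V + \left(-3 + V\right) \left(3 + V\right)\right)}$ ($I{\left(V \right)} = 4 + \frac{\left(V + \left(4 - \left(6 - V\right)\right)\right) \frac{1}{V + \left(V - 3\right) \left(V + 3\right)}}{5} = 4 + \frac{\left(V + \left(4 + \left(-6 + V\right)\right)\right) \frac{1}{V + \left(-3 + V\right) \left(3 + V\right)}}{5} = 4 + \frac{\left(V + \left(-2 + V\right)\right) \frac{1}{V + \left(-3 + V\right) \left(3 + V\right)}}{5} = 4 + \frac{\left(-2 + 2 V\right) \frac{1}{V + \left(-3 + V\right) \left(3 + V\right)}}{5} = 4 + \frac{\frac{1}{V + \left(-3 + V\right) \left(3 + V\right)} \left(-2 + 2 V\right)}{5} = 4 + \frac{-2 + 2 V}{5 \left(V + \left(-3 + V\right) \left(3 + V\right)\right)}$)
$- 21 \left(18 + I{\left(-6 \right)}\right) = - 21 \left(18 + \frac{2 \left(-91 + 10 \left(-6\right)^{2} + 11 \left(-6\right)\right)}{5 \left(-9 - 6 + \left(-6\right)^{2}\right)}\right) = - 21 \left(18 + \frac{2 \left(-91 + 10 \cdot 36 - 66\right)}{5 \left(-9 - 6 + 36\right)}\right) = - 21 \left(18 + \frac{2 \left(-91 + 360 - 66\right)}{5 \cdot 21}\right) = - 21 \left(18 + \frac{2}{5} \cdot \frac{1}{21} \cdot 203\right) = - 21 \left(18 + \frac{58}{15}\right) = \left(-21\right) \frac{328}{15} = - \frac{2296}{5}$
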